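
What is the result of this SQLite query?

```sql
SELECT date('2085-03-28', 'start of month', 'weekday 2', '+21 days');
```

`start of month` rewinds 2085-03-28 to 2085-03-01.
`weekday 2` advances to the next Tuesday; 2085-03-01 is a Thursday, so it moves forward to 2085-03-06.
Advancing 21 more days within March lands on 2085-03-27.

2085-03-27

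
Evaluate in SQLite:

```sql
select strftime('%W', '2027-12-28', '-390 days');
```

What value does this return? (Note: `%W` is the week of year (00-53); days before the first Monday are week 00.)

48

First apply '-390 days': 2027-12-28 → 2026-12-03.
2026-12-03 is a Thursday. SQLite's %W counts Mondays since the year started; the result is 48.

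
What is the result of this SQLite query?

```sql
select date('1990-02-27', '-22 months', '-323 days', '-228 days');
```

1986-10-24

Adding -22 months to 1990-02-27 gives 1988-04-27.
Applying '-323 days' to 1988-04-27: counting 323 days back gives 1987-06-09.
Applying '-228 days' to 1987-06-09: counting 228 days back gives 1986-10-24.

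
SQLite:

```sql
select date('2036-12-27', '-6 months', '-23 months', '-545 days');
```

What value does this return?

Adding -6 months to 2036-12-27 gives 2036-06-27.
Adding -23 months to 2036-06-27 gives 2034-07-27.
Applying '-545 days' to 2034-07-27: counting 545 days back gives 2033-01-28.

2033-01-28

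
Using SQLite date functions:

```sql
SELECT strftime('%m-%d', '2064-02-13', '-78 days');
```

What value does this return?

First apply '-78 days': 2064-02-13 → 2063-11-27.
`%m-%d` extracts the month-day: 11-27.

11-27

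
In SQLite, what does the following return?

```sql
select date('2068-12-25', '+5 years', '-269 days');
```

Adding +5 years to 2068-12-25 gives 2073-12-25.
Applying '-269 days' to 2073-12-25: counting 269 days back gives 2073-03-31.

2073-03-31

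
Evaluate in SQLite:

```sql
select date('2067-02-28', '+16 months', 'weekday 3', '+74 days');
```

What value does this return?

Adding +16 months to 2067-02-28 gives 2068-06-28.
`weekday 3` advances to the next Wednesday; 2068-06-28 is a Thursday, so it moves forward to 2068-07-04.
Applying '+74 days' to 2068-07-04: counting 74 days forward gives 2068-09-16.

2068-09-16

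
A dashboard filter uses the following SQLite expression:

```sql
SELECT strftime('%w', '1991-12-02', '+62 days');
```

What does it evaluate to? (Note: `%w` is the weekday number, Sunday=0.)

First apply '+62 days': 1991-12-02 → 1992-02-02.
1992-02-02 is a Sunday; with Sunday=0 that is 0.

0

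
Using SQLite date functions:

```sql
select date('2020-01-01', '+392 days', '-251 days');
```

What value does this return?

Applying '+392 days' to 2020-01-01: counting 392 days forward gives 2021-01-27.
Applying '-251 days' to 2021-01-27: counting 251 days back gives 2020-05-21.

2020-05-21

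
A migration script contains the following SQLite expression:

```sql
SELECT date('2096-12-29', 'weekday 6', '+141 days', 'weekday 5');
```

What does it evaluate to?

2097-05-24

`weekday 6` advances to the next Saturday; 2096-12-29 is already a Saturday, so it stays at 2096-12-29.
Applying '+141 days' to 2096-12-29: counting 141 days forward gives 2097-05-19.
`weekday 5` advances to the next Friday; 2097-05-19 is a Sunday, so it moves forward to 2097-05-24.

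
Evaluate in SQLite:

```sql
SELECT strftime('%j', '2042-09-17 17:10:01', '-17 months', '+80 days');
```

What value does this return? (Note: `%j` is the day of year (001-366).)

First apply '-17 months', '+80 days': 2042-09-17 17:10:01 → 2041-07-06 17:10:01.
Day-of-year for 2041-07-06: days since 2041-01-01 inclusive = 187, zero-padded to 187.

187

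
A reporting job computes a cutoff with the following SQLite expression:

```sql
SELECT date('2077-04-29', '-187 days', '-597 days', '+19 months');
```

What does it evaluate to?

Applying '-187 days' to 2077-04-29: counting 187 days back gives 2076-10-24.
Applying '-597 days' to 2076-10-24: counting 597 days back gives 2075-03-07.
Adding +19 months to 2075-03-07 gives 2076-10-07.

2076-10-07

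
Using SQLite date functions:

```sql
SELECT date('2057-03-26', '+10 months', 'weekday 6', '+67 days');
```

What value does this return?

2058-04-03

Adding +10 months to 2057-03-26 gives 2058-01-26.
`weekday 6` advances to the next Saturday; 2058-01-26 is already a Saturday, so it stays at 2058-01-26.
Applying '+67 days' to 2058-01-26: counting 67 days forward gives 2058-04-03.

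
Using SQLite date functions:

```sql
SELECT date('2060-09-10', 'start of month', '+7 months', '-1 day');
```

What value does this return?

`start of month` rewinds 2060-09-10 to 2060-09-01.
Adding +7 months to 2060-09-01 gives 2061-04-01.
Going back 1 day from 2061-04-01 reaches 2061-03-31 (last day of March, 31 days).

2061-03-31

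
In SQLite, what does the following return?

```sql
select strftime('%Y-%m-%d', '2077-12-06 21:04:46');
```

`%Y-%m-%d` extracts the ISO date: 2077-12-06.

2077-12-06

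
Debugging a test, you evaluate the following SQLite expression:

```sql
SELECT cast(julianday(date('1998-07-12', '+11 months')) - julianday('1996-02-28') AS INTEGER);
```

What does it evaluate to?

1200

Adding +11 months to 1998-07-12 gives 1999-06-12.
1 day remains in February 1996 after the 28th (29 − 28).
Full months from March 1996 through May 1999 contribute their day counts.
Then 12 days into June 1999.
Total: 1 + 31 + 30 + 31 + 30 + 31 + 31 + 30 + 31 + 30 + 31 + 31 + 28 + 31 + 30 + 31 + 30 + 31 + 31 + 30 + 31 + 30 + 31 + 31 + 28 + 31 + 30 + 31 + 30 + 31 + 31 + 30 + 31 + 30 + 31 + 31 + 28 + 31 + 30 + 31 + 12 = 1200.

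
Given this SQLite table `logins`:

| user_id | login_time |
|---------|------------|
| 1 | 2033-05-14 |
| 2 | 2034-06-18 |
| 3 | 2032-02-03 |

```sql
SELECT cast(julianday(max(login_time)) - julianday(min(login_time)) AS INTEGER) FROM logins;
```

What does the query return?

MIN = 2032-02-03, MAX = 2034-06-18.
26 days remain in February 2032 after the 3rd (29 − 3).
Full months from March 2032 through May 2034 contribute their day counts.
Then 18 days into June 2034.
Total: 26 + 31 + 30 + 31 + 30 + 31 + 31 + 30 + 31 + 30 + 31 + 31 + 28 + 31 + 30 + 31 + 30 + 31 + 31 + 30 + 31 + 30 + 31 + 31 + 28 + 31 + 30 + 31 + 18 = 866.

866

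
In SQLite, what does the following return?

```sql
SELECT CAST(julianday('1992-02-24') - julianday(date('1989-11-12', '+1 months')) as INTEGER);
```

Adding +1 month to 1989-11-12 gives 1989-12-12.
19 days remain in December 1989 after the 12th (31 − 12).
Full months from January 1990 through January 1992 contribute their day counts.
Then 24 days into February 1992.
Total: 19 + 31 + 28 + 31 + 30 + 31 + 30 + 31 + 31 + 30 + 31 + 30 + 31 + 31 + 28 + 31 + 30 + 31 + 30 + 31 + 31 + 30 + 31 + 30 + 31 + 31 + 24 = 804.

804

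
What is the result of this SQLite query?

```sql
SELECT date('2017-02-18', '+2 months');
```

Adding +2 months to 2017-02-18 gives 2017-04-18.

2017-04-18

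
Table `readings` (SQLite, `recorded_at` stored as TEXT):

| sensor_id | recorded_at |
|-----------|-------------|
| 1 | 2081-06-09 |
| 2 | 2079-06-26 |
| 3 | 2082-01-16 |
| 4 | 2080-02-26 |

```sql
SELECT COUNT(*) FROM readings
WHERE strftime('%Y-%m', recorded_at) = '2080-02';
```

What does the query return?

Rows with year-month 2080-02: 2080-02-26 → 1.

1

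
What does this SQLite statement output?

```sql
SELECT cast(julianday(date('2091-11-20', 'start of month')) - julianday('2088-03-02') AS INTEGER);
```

`start of month` rewinds 2091-11-20 to 2091-11-01.
29 days remain in March 2088 after the 2nd (31 − 2).
Full months from April 2088 through October 2091 contribute their day counts.
Then 1 day into November 2091.
Total: 29 + 30 + 31 + 30 + 31 + 31 + 30 + 31 + 30 + 31 + 31 + 28 + 31 + 30 + 31 + 30 + 31 + 31 + 30 + 31 + 30 + 31 + 31 + 28 + 31 + 30 + 31 + 30 + 31 + 31 + 30 + 31 + 30 + 31 + 31 + 28 + 31 + 30 + 31 + 30 + 31 + 31 + 30 + 31 + 1 = 1339.

1339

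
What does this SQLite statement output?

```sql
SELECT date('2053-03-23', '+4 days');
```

Advancing 4 more days within March lands on 2053-03-27.

2053-03-27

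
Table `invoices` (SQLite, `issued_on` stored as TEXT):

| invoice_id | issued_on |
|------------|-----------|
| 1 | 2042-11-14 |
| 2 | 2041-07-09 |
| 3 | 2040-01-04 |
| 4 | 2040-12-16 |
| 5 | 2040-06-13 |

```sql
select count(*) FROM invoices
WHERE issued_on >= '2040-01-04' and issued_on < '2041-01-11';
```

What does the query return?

Rows in [2040-01-04, 2041-01-11): 2040-01-04, 2040-12-16, 2040-06-13 → 3 rows.

3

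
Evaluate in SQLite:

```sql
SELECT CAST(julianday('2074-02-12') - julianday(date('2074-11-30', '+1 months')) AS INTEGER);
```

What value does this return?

Adding +1 month to 2074-11-30 gives 2074-12-30.
16 days remain in February 2074 after the 12th (28 − 12).
Full months from March 2074 through November 2074 contribute their day counts.
Then 30 days into December 2074.
Total: 16 + 31 + 30 + 31 + 30 + 31 + 31 + 30 + 31 + 30 + 30 = 321.
The subtraction is earlier − later, so the result is −321 → -321.

-321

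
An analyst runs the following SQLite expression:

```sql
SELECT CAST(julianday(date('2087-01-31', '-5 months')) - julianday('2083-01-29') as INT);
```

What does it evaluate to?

Adding -5 months to 2087-01-31 gives 2086-08-31.
2 days remain in January 2083 after the 29th (31 − 29).
Full months from February 2083 through July 2086 contribute their day counts.
Then 31 days into August 2086.
Total: 2 + 28 + 31 + 30 + 31 + 30 + 31 + 31 + 30 + 31 + 30 + 31 + 31 + 29 + 31 + 30 + 31 + 30 + 31 + 31 + 30 + 31 + 30 + 31 + 31 + 28 + 31 + 30 + 31 + 30 + 31 + 31 + 30 + 31 + 30 + 31 + 31 + 28 + 31 + 30 + 31 + 30 + 31 + 31 = 1310.

1310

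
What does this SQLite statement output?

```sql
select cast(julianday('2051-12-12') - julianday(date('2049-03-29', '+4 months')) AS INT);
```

Adding +4 months to 2049-03-29 gives 2049-07-29.
2 days remain in July 2049 after the 29th (31 − 29).
Full months from August 2049 through November 2051 contribute their day counts.
Then 12 days into December 2051.
Total: 2 + 31 + 30 + 31 + 30 + 31 + 31 + 28 + 31 + 30 + 31 + 30 + 31 + 31 + 30 + 31 + 30 + 31 + 31 + 28 + 31 + 30 + 31 + 30 + 31 + 31 + 30 + 31 + 30 + 12 = 866.

866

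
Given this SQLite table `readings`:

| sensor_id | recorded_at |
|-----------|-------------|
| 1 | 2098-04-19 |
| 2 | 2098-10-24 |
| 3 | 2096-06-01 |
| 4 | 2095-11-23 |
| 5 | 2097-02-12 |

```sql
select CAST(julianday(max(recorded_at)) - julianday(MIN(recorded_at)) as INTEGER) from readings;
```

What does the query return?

MIN = 2095-11-23, MAX = 2098-10-24.
7 days remain in November 2095 after the 23rd (30 − 23).
Full months from December 2095 through September 2098 contribute their day counts.
Then 24 days into October 2098.
Total: 7 + 31 + 31 + 29 + 31 + 30 + 31 + 30 + 31 + 31 + 30 + 31 + 30 + 31 + 31 + 28 + 31 + 30 + 31 + 30 + 31 + 31 + 30 + 31 + 30 + 31 + 31 + 28 + 31 + 30 + 31 + 30 + 31 + 31 + 30 + 24 = 1066.

1066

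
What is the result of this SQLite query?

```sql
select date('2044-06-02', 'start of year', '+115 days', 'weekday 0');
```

`start of year` rewinds 2044-06-02 to 2044-01-01.
Applying '+115 days' to 2044-01-01: counting 115 days forward gives 2044-04-25.
`weekday 0` advances to the next Sunday; 2044-04-25 is a Monday, so it moves forward to 2044-05-01.

2044-05-01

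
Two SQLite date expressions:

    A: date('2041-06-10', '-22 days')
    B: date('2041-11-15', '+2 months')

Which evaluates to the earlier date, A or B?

A

A = 2041-05-19.
B = 2042-01-15.
A is earlier.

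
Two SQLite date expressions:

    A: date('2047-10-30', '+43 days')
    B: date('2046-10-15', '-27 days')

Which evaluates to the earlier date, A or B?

A = 2047-12-12.
B = 2046-09-18.
B is earlier.

B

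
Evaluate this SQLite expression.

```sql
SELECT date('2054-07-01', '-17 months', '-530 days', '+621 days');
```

2053-05-03

Adding -17 months to 2054-07-01 gives 2053-02-01.
Applying '-530 days' to 2053-02-01: counting 530 days back gives 2051-08-21.
Applying '+621 days' to 2051-08-21: counting 621 days forward gives 2053-05-03.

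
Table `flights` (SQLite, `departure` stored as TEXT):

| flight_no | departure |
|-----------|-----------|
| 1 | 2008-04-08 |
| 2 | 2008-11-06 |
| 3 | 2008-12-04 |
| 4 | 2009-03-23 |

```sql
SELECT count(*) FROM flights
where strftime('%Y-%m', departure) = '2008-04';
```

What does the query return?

Rows with year-month 2008-04: 2008-04-08 → 1.

1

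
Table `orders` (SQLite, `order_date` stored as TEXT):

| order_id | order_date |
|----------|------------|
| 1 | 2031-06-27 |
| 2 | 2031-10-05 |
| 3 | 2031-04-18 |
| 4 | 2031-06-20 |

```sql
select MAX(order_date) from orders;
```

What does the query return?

MAX over {2031-04-18, 2031-06-20, 2031-06-27, 2031-10-05}.

2031-10-05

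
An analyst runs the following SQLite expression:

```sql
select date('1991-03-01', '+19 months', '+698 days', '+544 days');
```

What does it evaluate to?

Adding +19 months to 1991-03-01 gives 1992-10-01.
Applying '+698 days' to 1992-10-01: counting 698 days forward gives 1994-08-30.
Applying '+544 days' to 1994-08-30: counting 544 days forward gives 1996-02-25.

1996-02-25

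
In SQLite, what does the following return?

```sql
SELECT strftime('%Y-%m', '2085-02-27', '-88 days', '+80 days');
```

2085-02

First apply '-88 days', '+80 days': 2085-02-27 → 2085-02-19.
`%Y-%m` extracts the year-month: 2085-02.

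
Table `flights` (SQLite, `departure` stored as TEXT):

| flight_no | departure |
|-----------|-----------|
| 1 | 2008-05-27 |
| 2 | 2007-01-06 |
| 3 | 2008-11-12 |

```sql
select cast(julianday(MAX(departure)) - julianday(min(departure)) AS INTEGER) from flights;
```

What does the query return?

MIN = 2007-01-06, MAX = 2008-11-12.
25 days remain in January 2007 after the 6th (31 − 6).
Full months from February 2007 through October 2008 contribute their day counts.
Then 12 days into November 2008.
Total: 25 + 28 + 31 + 30 + 31 + 30 + 31 + 31 + 30 + 31 + 30 + 31 + 31 + 29 + 31 + 30 + 31 + 30 + 31 + 31 + 30 + 31 + 12 = 676.

676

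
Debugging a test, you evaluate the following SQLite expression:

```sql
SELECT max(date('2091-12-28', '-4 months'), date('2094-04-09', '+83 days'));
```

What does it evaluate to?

date('2091-12-28', '-4 months') → 2091-08-28.
date('2094-04-09', '+83 days') → 2094-07-01.
Later of the two is 2094-07-01.

2094-07-01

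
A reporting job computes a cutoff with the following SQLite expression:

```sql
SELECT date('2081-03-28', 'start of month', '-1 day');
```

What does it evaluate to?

`start of month` rewinds 2081-03-28 to 2081-03-01.
Going back 1 day from 2081-03-01 reaches 2081-02-28 (last day of February, 28 days).

2081-02-28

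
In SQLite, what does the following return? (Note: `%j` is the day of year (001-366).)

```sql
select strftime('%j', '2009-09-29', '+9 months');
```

180

First apply '+9 months': 2009-09-29 → 2010-06-29.
Day-of-year for 2010-06-29: days since 2010-01-01 inclusive = 180, zero-padded to 180.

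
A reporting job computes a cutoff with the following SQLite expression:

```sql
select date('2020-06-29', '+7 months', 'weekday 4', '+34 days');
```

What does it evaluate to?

Adding +7 months to 2020-06-29 gives 2021-01-29.
`weekday 4` advances to the next Thursday; 2021-01-29 is a Friday, so it moves forward to 2021-02-04.
February 2021 has 28 days; 24 remain after the 4th, so 25 days reach 2021-03-01.
Advancing 9 more days within March lands on 2021-03-10.

2021-03-10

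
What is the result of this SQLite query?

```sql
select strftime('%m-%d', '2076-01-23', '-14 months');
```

First apply '-14 months': 2076-01-23 → 2074-11-23.
`%m-%d` extracts the month-day: 11-23.

11-23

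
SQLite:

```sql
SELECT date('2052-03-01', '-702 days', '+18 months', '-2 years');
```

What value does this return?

2049-09-30

Applying '-702 days' to 2052-03-01: counting 702 days back gives 2050-03-30.
Adding +18 months to 2050-03-30 gives 2051-09-30.
Adding -2 years to 2051-09-30 gives 2049-09-30.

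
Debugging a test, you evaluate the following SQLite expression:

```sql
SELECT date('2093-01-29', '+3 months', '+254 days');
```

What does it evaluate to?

2094-01-08

Adding +3 months to 2093-01-29 gives 2093-04-29.
Applying '+254 days' to 2093-04-29: counting 254 days forward gives 2094-01-08.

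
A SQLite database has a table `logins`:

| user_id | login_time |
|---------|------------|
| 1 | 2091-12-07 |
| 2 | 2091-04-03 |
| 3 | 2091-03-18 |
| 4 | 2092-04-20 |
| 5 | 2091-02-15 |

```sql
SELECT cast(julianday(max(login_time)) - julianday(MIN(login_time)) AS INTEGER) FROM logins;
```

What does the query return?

430

MIN = 2091-02-15, MAX = 2092-04-20.
13 days remain in February 2091 after the 15th (28 − 15).
Full months from March 2091 through March 2092 contribute their day counts.
Then 20 days into April 2092.
Total: 13 + 31 + 30 + 31 + 30 + 31 + 31 + 30 + 31 + 30 + 31 + 31 + 29 + 31 + 20 = 430.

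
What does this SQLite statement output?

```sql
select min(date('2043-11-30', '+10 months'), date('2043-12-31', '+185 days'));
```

2044-07-03

date('2043-11-30', '+10 months') → 2044-09-30.
date('2043-12-31', '+185 days') → 2044-07-03.
Earlier of the two is 2044-07-03.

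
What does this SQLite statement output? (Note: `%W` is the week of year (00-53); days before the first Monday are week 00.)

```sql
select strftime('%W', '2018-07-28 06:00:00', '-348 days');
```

33

First apply '-348 days': 2018-07-28 06:00:00 → 2017-08-14 06:00:00.
2017-08-14 is a Monday. SQLite's %W counts Mondays since the year started; the result is 33.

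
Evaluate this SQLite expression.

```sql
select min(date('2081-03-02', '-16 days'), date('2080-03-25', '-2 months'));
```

date('2081-03-02', '-16 days') → 2081-02-14.
date('2080-03-25', '-2 months') → 2080-01-25.
Earlier of the two is 2080-01-25.

2080-01-25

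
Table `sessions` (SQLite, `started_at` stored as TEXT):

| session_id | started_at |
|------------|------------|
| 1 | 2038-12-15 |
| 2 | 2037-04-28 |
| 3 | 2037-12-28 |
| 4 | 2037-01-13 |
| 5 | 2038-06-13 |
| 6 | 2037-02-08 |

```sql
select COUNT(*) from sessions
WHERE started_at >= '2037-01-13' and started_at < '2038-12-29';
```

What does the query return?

6

Rows in [2037-01-13, 2038-12-29): 2038-12-15, 2037-04-28, 2037-12-28, 2037-01-13, 2038-06-13, 2037-02-08 → 6 rows.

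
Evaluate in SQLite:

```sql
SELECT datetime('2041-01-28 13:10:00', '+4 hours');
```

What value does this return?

2041-01-28 17:10:00

+4 hours from 2041-01-28 13:10:00 is 2041-01-28 17:10:00.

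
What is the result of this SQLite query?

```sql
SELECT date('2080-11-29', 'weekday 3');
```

`weekday 3` advances to the next Wednesday; 2080-11-29 is a Friday, so it moves forward to 2080-12-04.

2080-12-04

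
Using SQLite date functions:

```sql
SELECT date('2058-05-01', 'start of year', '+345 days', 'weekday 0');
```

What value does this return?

`start of year` rewinds 2058-05-01 to 2058-01-01.
Applying '+345 days' to 2058-01-01: counting 345 days forward gives 2058-12-12.
`weekday 0` advances to the next Sunday; 2058-12-12 is a Thursday, so it moves forward to 2058-12-15.

2058-12-15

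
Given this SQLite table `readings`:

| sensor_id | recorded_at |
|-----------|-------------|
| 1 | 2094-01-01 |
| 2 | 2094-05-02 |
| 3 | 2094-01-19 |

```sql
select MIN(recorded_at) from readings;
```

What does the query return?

MIN over {2094-01-01, 2094-01-19, 2094-05-02}.

2094-01-01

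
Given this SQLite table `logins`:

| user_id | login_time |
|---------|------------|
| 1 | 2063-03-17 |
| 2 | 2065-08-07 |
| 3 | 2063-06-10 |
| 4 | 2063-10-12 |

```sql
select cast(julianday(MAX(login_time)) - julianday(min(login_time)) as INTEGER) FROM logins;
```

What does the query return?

874

MIN = 2063-03-17, MAX = 2065-08-07.
14 days remain in March 2063 after the 17th (31 − 17).
Full months from April 2063 through July 2065 contribute their day counts.
Then 7 days into August 2065.
Total: 14 + 30 + 31 + 30 + 31 + 31 + 30 + 31 + 30 + 31 + 31 + 29 + 31 + 30 + 31 + 30 + 31 + 31 + 30 + 31 + 30 + 31 + 31 + 28 + 31 + 30 + 31 + 30 + 31 + 7 = 874.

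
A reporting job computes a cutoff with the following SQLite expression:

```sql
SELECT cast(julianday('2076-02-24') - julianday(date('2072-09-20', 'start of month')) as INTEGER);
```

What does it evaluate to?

1271

`start of month` rewinds 2072-09-20 to 2072-09-01.
29 days remain in September 2072 after the 1st (30 − 1).
Full months from October 2072 through January 2076 contribute their day counts.
Then 24 days into February 2076.
Total: 29 + 31 + 30 + 31 + 31 + 28 + 31 + 30 + 31 + 30 + 31 + 31 + 30 + 31 + 30 + 31 + 31 + 28 + 31 + 30 + 31 + 30 + 31 + 31 + 30 + 31 + 30 + 31 + 31 + 28 + 31 + 30 + 31 + 30 + 31 + 31 + 30 + 31 + 30 + 31 + 31 + 24 = 1271.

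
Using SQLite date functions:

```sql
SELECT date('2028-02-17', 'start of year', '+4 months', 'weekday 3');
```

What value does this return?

2028-05-03

`start of year` rewinds 2028-02-17 to 2028-01-01.
Adding +4 months to 2028-01-01 gives 2028-05-01.
`weekday 3` advances to the next Wednesday; 2028-05-01 is a Monday, so it moves forward to 2028-05-03.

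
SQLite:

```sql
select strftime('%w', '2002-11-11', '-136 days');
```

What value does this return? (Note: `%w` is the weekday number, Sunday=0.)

First apply '-136 days': 2002-11-11 → 2002-06-28.
2002-06-28 is a Friday; with Sunday=0 that is 5.

5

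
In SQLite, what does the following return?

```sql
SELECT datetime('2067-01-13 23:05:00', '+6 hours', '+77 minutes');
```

2067-01-14 06:22:00

+6 hours from 2067-01-13 23:05:00 is 2067-01-14 05:05:00 (crosses midnight).
77 minutes = 1h 17m; +77 minutes from 2067-01-14 05:05:00 is 2067-01-14 06:22:00.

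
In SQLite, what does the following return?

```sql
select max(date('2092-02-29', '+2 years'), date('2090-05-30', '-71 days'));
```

2094-03-01

date('2092-02-29', '+2 years') → 2094-03-01.
date('2090-05-30', '-71 days') → 2090-03-20.
Later of the two is 2094-03-01.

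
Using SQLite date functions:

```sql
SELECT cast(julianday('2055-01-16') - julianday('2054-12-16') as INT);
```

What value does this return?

15 days remain in December 2054 after the 16th (31 − 16).
Then 16 days into January 2055.
Total: 15 + 16 = 31.

31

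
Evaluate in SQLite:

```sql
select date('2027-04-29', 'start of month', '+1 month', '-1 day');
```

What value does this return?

2027-04-30

`start of month` rewinds 2027-04-29 to 2027-04-01.
Adding +1 month to 2027-04-01 gives 2027-05-01.
Going back 1 day from 2027-05-01 reaches 2027-04-30 (last day of April, 30 days).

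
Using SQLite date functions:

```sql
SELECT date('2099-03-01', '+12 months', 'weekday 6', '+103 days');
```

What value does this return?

Adding +12 months to 2099-03-01 gives 2100-03-01.
`weekday 6` advances to the next Saturday; 2100-03-01 is a Monday, so it moves forward to 2100-03-06.
Applying '+103 days' to 2100-03-06: counting 103 days forward gives 2100-06-17.

2100-06-17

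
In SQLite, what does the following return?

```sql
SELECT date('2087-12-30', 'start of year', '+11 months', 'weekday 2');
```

`start of year` rewinds 2087-12-30 to 2087-01-01.
Adding +11 months to 2087-01-01 gives 2087-12-01.
`weekday 2` advances to the next Tuesday; 2087-12-01 is a Monday, so it moves forward to 2087-12-02.

2087-12-02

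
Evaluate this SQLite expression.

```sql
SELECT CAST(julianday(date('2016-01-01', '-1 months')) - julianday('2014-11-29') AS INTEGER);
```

Adding -1 month to 2016-01-01 gives 2015-12-01.
1 day remains in November 2014 after the 29th (30 − 29).
Full months from December 2014 through November 2015 contribute their day counts.
Then 1 day into December 2015.
Total: 1 + 31 + 31 + 28 + 31 + 30 + 31 + 30 + 31 + 31 + 30 + 31 + 30 + 1 = 367.

367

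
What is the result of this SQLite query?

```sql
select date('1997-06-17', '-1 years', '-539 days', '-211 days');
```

1994-05-29

Adding -1 year to 1997-06-17 gives 1996-06-17.
Applying '-539 days' to 1996-06-17: counting 539 days back gives 1994-12-26.
Applying '-211 days' to 1994-12-26: counting 211 days back gives 1994-05-29.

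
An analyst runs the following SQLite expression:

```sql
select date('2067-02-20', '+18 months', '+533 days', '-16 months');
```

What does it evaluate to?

Adding +18 months to 2067-02-20 gives 2068-08-20.
Applying '+533 days' to 2068-08-20: counting 533 days forward gives 2070-02-04.
Adding -16 months to 2070-02-04 gives 2068-10-04.

2068-10-04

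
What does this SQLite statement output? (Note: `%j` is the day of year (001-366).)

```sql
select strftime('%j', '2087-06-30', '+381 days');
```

First apply '+381 days': 2087-06-30 → 2088-07-15.
Day-of-year for 2088-07-15: days since 2088-01-01 inclusive = 197, zero-padded to 197.

197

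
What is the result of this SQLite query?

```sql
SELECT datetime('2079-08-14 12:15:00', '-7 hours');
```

2079-08-14 05:15:00

-7 hours from 2079-08-14 12:15:00 is 2079-08-14 05:15:00.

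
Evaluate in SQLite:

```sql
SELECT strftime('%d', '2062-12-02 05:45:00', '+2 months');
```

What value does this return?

First apply '+2 months': 2062-12-02 05:45:00 → 2063-02-02 05:45:00.
`%d` extracts the 2-digit day of month: 02.

02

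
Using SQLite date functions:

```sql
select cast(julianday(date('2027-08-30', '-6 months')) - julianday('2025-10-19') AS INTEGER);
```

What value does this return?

499

Adding -6 months to 2027-08-30 targets 2027-02-30. February 2027 has only 28 days, so SQLite normalizes the 2-day overflow forward to 2027-03-02.
12 days remain in October 2025 after the 19th (31 − 19).
Full months from November 2025 through February 2027 contribute their day counts.
Then 2 days into March 2027.
Total: 12 + 30 + 31 + 31 + 28 + 31 + 30 + 31 + 30 + 31 + 31 + 30 + 31 + 30 + 31 + 31 + 28 + 2 = 499.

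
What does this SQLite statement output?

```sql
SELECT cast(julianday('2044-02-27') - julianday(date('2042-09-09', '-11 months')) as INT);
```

871

Adding -11 months to 2042-09-09 gives 2041-10-09.
22 days remain in October 2041 after the 9th (31 − 9).
Full months from November 2041 through January 2044 contribute their day counts.
Then 27 days into February 2044.
Total: 22 + 30 + 31 + 31 + 28 + 31 + 30 + 31 + 30 + 31 + 31 + 30 + 31 + 30 + 31 + 31 + 28 + 31 + 30 + 31 + 30 + 31 + 31 + 30 + 31 + 30 + 31 + 31 + 27 = 871.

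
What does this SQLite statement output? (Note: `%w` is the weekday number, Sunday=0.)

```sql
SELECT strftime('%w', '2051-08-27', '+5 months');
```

First apply '+5 months': 2051-08-27 → 2052-01-27.
2052-01-27 is a Saturday; with Sunday=0 that is 6.

6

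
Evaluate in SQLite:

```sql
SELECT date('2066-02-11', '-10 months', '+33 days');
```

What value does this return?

Adding -10 months to 2066-02-11 gives 2065-04-11.
April 2065 has 30 days; 19 remain after the 11th, so 20 days reach 2065-05-01.
Advancing 13 more days within May lands on 2065-05-14.

2065-05-14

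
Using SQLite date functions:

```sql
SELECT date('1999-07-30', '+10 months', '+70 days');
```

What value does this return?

Adding +10 months to 1999-07-30 gives 2000-05-30.
Applying '+70 days' to 2000-05-30: counting 70 days forward gives 2000-08-08.

2000-08-08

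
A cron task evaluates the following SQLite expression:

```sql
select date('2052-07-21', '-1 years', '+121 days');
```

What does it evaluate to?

2051-11-19

Adding -1 year to 2052-07-21 gives 2051-07-21.
Applying '+121 days' to 2051-07-21: counting 121 days forward gives 2051-11-19.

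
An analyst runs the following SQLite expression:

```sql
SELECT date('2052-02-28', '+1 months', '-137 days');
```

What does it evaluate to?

Adding +1 month to 2052-02-28 gives 2052-03-28.
Applying '-137 days' to 2052-03-28: counting 137 days back gives 2051-11-12.

2051-11-12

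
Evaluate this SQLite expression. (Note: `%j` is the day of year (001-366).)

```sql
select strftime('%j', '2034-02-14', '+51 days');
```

096

First apply '+51 days': 2034-02-14 → 2034-04-06.
Day-of-year for 2034-04-06: days since 2034-01-01 inclusive = 96, zero-padded to 096.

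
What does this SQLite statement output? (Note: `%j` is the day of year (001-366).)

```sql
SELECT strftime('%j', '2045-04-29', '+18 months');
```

First apply '+18 months': 2045-04-29 → 2046-10-29.
Day-of-year for 2046-10-29: days since 2046-01-01 inclusive = 302, zero-padded to 302.

302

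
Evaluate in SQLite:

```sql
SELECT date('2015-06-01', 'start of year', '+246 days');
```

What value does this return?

`start of year` rewinds 2015-06-01 to 2015-01-01.
Applying '+246 days' to 2015-01-01: counting 246 days forward gives 2015-09-04.

2015-09-04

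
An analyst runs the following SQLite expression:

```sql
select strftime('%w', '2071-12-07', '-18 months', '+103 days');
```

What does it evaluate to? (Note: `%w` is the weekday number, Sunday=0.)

4

First apply '-18 months', '+103 days': 2071-12-07 → 2070-09-18.
2070-09-18 is a Thursday; with Sunday=0 that is 4.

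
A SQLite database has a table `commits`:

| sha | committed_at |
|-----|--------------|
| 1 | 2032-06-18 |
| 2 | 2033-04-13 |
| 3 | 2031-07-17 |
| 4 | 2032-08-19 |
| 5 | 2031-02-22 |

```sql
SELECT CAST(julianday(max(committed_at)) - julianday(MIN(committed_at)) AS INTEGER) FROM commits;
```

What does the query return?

781

MIN = 2031-02-22, MAX = 2033-04-13.
6 days remain in February 2031 after the 22nd (28 − 22).
Full months from March 2031 through March 2033 contribute their day counts.
Then 13 days into April 2033.
Total: 6 + 31 + 30 + 31 + 30 + 31 + 31 + 30 + 31 + 30 + 31 + 31 + 29 + 31 + 30 + 31 + 30 + 31 + 31 + 30 + 31 + 30 + 31 + 31 + 28 + 31 + 13 = 781.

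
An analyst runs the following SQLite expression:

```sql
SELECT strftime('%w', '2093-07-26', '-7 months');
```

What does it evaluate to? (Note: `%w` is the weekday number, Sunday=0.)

5

First apply '-7 months': 2093-07-26 → 2092-12-26.
2092-12-26 is a Friday; with Sunday=0 that is 5.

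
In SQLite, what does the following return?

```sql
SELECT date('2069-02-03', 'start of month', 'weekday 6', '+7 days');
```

`start of month` rewinds 2069-02-03 to 2069-02-01.
`weekday 6` advances to the next Saturday; 2069-02-01 is a Friday, so it moves forward to 2069-02-02.
Advancing 7 more days within February lands on 2069-02-09.

2069-02-09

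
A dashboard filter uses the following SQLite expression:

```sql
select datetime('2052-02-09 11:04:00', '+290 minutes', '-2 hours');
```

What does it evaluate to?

2052-02-09 13:54:00

290 minutes = 4h 50m; +290 minutes from 2052-02-09 11:04:00 is 2052-02-09 15:54:00.
-2 hours from 2052-02-09 15:54:00 is 2052-02-09 13:54:00.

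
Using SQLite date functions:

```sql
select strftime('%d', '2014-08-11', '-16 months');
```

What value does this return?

11

First apply '-16 months': 2014-08-11 → 2013-04-11.
`%d` extracts the 2-digit day of month: 11.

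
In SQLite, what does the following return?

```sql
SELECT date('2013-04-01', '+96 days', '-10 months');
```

2012-09-06

Applying '+96 days' to 2013-04-01: counting 96 days forward gives 2013-07-06.
Adding -10 months to 2013-07-06 gives 2012-09-06.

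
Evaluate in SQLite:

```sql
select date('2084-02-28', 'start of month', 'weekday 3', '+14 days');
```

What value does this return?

`start of month` rewinds 2084-02-28 to 2084-02-01.
`weekday 3` advances to the next Wednesday; 2084-02-01 is a Tuesday, so it moves forward to 2084-02-02.
Advancing 14 more days within February lands on 2084-02-16.

2084-02-16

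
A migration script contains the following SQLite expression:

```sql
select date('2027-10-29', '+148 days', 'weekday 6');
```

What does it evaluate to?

2028-03-25

Applying '+148 days' to 2027-10-29: counting 148 days forward gives 2028-03-25.
`weekday 6` advances to the next Saturday; 2028-03-25 is already a Saturday, so it stays at 2028-03-25.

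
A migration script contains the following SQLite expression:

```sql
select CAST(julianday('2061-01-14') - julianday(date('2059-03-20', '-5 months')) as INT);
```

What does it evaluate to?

Adding -5 months to 2059-03-20 gives 2058-10-20.
11 days remain in October 2058 after the 20th (31 − 20).
Full months from November 2058 through December 2060 contribute their day counts.
Then 14 days into January 2061.
Total: 11 + 30 + 31 + 31 + 28 + 31 + 30 + 31 + 30 + 31 + 31 + 30 + 31 + 30 + 31 + 31 + 29 + 31 + 30 + 31 + 30 + 31 + 31 + 30 + 31 + 30 + 31 + 14 = 817.

817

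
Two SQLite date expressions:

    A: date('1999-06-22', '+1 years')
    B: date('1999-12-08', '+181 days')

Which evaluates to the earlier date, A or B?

A = 2000-06-22.
B = 2000-06-06.
B is earlier.

B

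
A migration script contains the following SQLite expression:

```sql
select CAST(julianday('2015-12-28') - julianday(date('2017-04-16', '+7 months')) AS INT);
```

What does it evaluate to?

Adding +7 months to 2017-04-16 gives 2017-11-16.
3 days remain in December 2015 after the 28th (31 − 28).
Full months from January 2016 through October 2017 contribute their day counts.
Then 16 days into November 2017.
Total: 3 + 31 + 29 + 31 + 30 + 31 + 30 + 31 + 31 + 30 + 31 + 30 + 31 + 31 + 28 + 31 + 30 + 31 + 30 + 31 + 31 + 30 + 31 + 16 = 689.
The subtraction is earlier − later, so the result is −689 → -689.

-689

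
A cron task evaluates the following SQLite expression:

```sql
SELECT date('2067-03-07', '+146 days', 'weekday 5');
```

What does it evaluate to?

Applying '+146 days' to 2067-03-07: counting 146 days forward gives 2067-07-31.
`weekday 5` advances to the next Friday; 2067-07-31 is a Sunday, so it moves forward to 2067-08-05.

2067-08-05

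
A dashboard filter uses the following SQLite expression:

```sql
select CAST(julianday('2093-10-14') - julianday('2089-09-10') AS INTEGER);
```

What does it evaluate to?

20 days remain in September 2089 after the 10th (30 − 10).
Full months from October 2089 through September 2093 contribute their day counts.
Then 14 days into October 2093.
Total: 20 + 31 + 30 + 31 + 31 + 28 + 31 + 30 + 31 + 30 + 31 + 31 + 30 + 31 + 30 + 31 + 31 + 28 + 31 + 30 + 31 + 30 + 31 + 31 + 30 + 31 + 30 + 31 + 31 + 29 + 31 + 30 + 31 + 30 + 31 + 31 + 30 + 31 + 30 + 31 + 31 + 28 + 31 + 30 + 31 + 30 + 31 + 31 + 30 + 14 = 1495.

1495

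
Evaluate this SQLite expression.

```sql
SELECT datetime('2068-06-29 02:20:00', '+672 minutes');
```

2068-06-29 13:32:00

672 minutes = 11h 12m; +672 minutes from 2068-06-29 02:20:00 is 2068-06-29 13:32:00.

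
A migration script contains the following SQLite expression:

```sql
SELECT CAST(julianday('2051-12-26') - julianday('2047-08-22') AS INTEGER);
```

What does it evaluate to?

9 days remain in August 2047 after the 22nd (31 − 22).
Full months from September 2047 through November 2051 contribute their day counts.
Then 26 days into December 2051.
Total: 9 + 30 + 31 + 30 + 31 + 31 + 29 + 31 + 30 + 31 + 30 + 31 + 31 + 30 + 31 + 30 + 31 + 31 + 28 + 31 + 30 + 31 + 30 + 31 + 31 + 30 + 31 + 30 + 31 + 31 + 28 + 31 + 30 + 31 + 30 + 31 + 31 + 30 + 31 + 30 + 31 + 31 + 28 + 31 + 30 + 31 + 30 + 31 + 31 + 30 + 31 + 30 + 26 = 1587.

1587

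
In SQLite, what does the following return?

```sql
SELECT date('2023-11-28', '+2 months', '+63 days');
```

Adding +2 months to 2023-11-28 gives 2024-01-28.
Applying '+63 days' to 2024-01-28: counting 63 days forward gives 2024-03-31.

2024-03-31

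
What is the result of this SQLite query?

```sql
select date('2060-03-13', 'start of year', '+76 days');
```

`start of year` rewinds 2060-03-13 to 2060-01-01.
Applying '+76 days' to 2060-01-01: counting 76 days forward gives 2060-03-17.

2060-03-17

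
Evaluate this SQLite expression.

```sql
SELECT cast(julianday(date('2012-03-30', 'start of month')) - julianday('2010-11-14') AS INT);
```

473

`start of month` rewinds 2012-03-30 to 2012-03-01.
16 days remain in November 2010 after the 14th (30 − 14).
Full months from December 2010 through February 2012 contribute their day counts.
Then 1 day into March 2012.
Total: 16 + 31 + 31 + 28 + 31 + 30 + 31 + 30 + 31 + 31 + 30 + 31 + 30 + 31 + 31 + 29 + 1 = 473.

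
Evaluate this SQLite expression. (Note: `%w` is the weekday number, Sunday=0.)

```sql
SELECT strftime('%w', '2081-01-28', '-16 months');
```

First apply '-16 months': 2081-01-28 → 2079-09-28.
2079-09-28 is a Thursday; with Sunday=0 that is 4.

4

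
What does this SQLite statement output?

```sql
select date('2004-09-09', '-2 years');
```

Adding -2 years to 2004-09-09 gives 2002-09-09.

2002-09-09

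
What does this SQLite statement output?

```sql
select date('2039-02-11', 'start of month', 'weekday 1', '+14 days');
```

2039-02-21

`start of month` rewinds 2039-02-11 to 2039-02-01.
`weekday 1` advances to the next Monday; 2039-02-01 is a Tuesday, so it moves forward to 2039-02-07.
Advancing 14 more days within February lands on 2039-02-21.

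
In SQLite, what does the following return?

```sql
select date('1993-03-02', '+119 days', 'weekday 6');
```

Applying '+119 days' to 1993-03-02: counting 119 days forward gives 1993-06-29.
`weekday 6` advances to the next Saturday; 1993-06-29 is a Tuesday, so it moves forward to 1993-07-03.

1993-07-03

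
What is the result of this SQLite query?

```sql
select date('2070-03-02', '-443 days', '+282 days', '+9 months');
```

2070-06-22

Applying '-443 days' to 2070-03-02: counting 443 days back gives 2068-12-14.
Applying '+282 days' to 2068-12-14: counting 282 days forward gives 2069-09-22.
Adding +9 months to 2069-09-22 gives 2070-06-22.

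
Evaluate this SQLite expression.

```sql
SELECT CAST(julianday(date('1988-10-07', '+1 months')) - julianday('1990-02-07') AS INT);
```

Adding +1 month to 1988-10-07 gives 1988-11-07.
23 days remain in November 1988 after the 7th (30 − 7).
Full months from December 1988 through January 1990 contribute their day counts.
Then 7 days into February 1990.
Total: 23 + 31 + 31 + 28 + 31 + 30 + 31 + 30 + 31 + 31 + 30 + 31 + 30 + 31 + 31 + 7 = 457.
The subtraction is earlier − later, so the result is −457 → -457.

-457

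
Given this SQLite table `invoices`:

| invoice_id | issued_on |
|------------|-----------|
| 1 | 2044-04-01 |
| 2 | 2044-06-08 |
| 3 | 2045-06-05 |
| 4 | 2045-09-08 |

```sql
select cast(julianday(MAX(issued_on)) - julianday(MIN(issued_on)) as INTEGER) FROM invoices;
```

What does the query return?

MIN = 2044-04-01, MAX = 2045-09-08.
29 days remain in April 2044 after the 1st (30 − 1).
Full months from May 2044 through August 2045 contribute their day counts.
Then 8 days into September 2045.
Total: 29 + 31 + 30 + 31 + 31 + 30 + 31 + 30 + 31 + 31 + 28 + 31 + 30 + 31 + 30 + 31 + 31 + 8 = 525.

525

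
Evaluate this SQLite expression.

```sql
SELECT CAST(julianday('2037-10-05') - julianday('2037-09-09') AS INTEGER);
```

21 days remain in September 2037 after the 9th (30 − 9).
Then 5 days into October 2037.
Total: 21 + 5 = 26.

26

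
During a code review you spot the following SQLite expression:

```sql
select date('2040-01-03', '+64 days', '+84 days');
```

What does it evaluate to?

2040-05-30

Applying '+64 days' to 2040-01-03: counting 64 days forward gives 2040-03-07.
Applying '+84 days' to 2040-03-07: counting 84 days forward gives 2040-05-30.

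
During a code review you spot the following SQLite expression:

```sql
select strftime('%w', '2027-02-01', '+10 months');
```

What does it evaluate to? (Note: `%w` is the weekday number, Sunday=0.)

3

First apply '+10 months': 2027-02-01 → 2027-12-01.
2027-12-01 is a Wednesday; with Sunday=0 that is 3.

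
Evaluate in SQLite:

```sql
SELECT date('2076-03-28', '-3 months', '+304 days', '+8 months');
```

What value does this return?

Adding -3 months to 2076-03-28 gives 2075-12-28.
Applying '+304 days' to 2075-12-28: counting 304 days forward gives 2076-10-27.
Adding +8 months to 2076-10-27 gives 2077-06-27.

2077-06-27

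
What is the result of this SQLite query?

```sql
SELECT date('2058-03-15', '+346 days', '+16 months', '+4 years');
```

2064-06-24

Applying '+346 days' to 2058-03-15: counting 346 days forward gives 2059-02-24.
Adding +16 months to 2059-02-24 gives 2060-06-24.
Adding +4 years to 2060-06-24 gives 2064-06-24.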